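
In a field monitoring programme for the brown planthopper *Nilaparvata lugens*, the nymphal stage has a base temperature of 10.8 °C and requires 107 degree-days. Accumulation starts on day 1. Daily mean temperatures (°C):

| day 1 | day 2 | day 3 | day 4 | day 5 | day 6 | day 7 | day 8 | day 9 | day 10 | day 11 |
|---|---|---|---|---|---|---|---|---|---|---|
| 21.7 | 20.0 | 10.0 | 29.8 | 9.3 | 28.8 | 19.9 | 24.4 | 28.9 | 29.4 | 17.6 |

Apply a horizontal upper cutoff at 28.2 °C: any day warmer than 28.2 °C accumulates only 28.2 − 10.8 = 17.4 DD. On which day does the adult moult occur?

Daily DD above 10.8 °C (capped at 17.4): 10.9, 9.2, 0.0, 17.4, 0.0, 17.4, 9.1, 13.6, 17.4, 17.4, 6.8.
Cumulative: 10.9, 20.1, 20.1, 37.5, 37.5, 54.9, 64.0, 77.6, 95.0, 112.4, 119.2.
The total first reaches 107 DD on day 10.

day 10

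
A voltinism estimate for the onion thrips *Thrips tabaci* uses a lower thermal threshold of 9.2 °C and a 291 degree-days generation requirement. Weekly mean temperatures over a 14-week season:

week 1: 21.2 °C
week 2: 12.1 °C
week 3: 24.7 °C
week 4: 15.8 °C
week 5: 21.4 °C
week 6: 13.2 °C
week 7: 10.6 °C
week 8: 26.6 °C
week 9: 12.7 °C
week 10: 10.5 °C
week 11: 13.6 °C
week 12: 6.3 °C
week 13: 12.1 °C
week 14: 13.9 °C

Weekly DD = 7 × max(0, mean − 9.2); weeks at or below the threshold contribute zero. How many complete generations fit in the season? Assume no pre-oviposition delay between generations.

2 generations

Weekly DD (7 × max(0, T̄ − 9.2)): 84.0, 20.3, 108.5, 46.2, 85.4, 28.0, 9.8, 121.8, 24.5, 9.1, 30.8, 0.0, 20.3, 32.9.
Season total = 621.6 DD.
Complete generations = ⌊621.6 / 291⌋ = 2.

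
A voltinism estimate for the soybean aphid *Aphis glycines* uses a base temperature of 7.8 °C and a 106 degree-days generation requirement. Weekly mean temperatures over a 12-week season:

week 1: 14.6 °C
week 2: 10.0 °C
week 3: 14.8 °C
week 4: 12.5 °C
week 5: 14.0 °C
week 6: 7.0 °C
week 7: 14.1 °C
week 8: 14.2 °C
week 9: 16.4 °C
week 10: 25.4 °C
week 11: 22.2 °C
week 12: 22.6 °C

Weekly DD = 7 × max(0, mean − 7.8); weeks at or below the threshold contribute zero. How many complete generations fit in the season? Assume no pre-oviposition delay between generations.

Weekly DD (7 × max(0, T̄ − 7.8)): 47.6, 15.4, 49.0, 32.9, 43.4, 0.0, 44.1, 44.8, 60.2, 123.2, 100.8, 103.6.
Season total = 665.0 DD.
Complete generations = ⌊665.0 / 106⌋ = 6.

6 generations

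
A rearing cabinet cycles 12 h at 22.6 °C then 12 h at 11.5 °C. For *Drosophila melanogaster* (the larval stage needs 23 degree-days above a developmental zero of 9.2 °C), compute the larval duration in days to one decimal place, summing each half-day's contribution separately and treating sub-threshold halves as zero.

2.9 days

Day half: max(0, 22.6 − 9.2) × 0.5 = 13.4 × 0.5 = 6.70 DD.
Night half: max(0, 11.5 − 9.2) × 0.5 = 2.3 × 0.5 = 1.15 DD.
Per 24 h: 7.85 DD/day.
Duration = 23 / 7.85 = 2.930 ≈ 2.9 days.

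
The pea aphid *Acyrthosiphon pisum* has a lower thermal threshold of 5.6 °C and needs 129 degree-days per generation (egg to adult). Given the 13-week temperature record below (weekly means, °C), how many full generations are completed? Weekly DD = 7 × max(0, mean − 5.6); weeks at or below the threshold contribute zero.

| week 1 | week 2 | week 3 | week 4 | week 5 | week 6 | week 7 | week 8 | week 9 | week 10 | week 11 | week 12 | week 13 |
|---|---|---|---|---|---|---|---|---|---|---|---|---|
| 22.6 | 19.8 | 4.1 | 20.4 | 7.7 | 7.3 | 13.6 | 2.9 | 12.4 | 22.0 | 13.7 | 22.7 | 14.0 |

Weekly DD (7 × max(0, T̄ − 5.6)): 119.0, 99.4, 0.0, 103.6, 14.7, 11.9, 56.0, 0.0, 47.6, 114.8, 56.7, 119.7, 58.8.
Season total = 802.2 DD.
Complete generations = ⌊802.2 / 129⌋ = 6.

6 generations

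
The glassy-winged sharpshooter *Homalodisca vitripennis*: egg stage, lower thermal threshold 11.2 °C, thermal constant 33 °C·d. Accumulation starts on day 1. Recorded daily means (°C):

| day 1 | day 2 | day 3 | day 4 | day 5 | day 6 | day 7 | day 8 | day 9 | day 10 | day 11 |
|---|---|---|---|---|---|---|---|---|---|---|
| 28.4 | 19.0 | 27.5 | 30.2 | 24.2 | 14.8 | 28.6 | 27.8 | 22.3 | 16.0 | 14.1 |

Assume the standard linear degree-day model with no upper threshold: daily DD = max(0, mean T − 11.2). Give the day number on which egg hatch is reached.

Daily DD above 11.2 °C: 17.2, 7.8, 16.3, 19.0, 13.0, 3.6, 17.4, 16.6, 11.1, 4.8, 2.9.
Cumulative: 17.2, 25.0, 41.3, 60.3, 73.3, 76.9, 94.3, 110.9, 122.0, 126.8, 129.7.
The total first reaches 33 DD on day 3.

day 3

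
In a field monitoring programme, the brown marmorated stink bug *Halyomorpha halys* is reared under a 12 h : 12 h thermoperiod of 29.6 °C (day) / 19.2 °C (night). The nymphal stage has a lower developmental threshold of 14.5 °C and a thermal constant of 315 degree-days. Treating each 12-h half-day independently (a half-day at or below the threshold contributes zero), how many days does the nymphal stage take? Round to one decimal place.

31.8 days

Day half: max(0, 29.6 − 14.5) × 0.5 = 15.1 × 0.5 = 7.55 DD.
Night half: max(0, 19.2 − 14.5) × 0.5 = 4.7 × 0.5 = 2.35 DD.
Per 24 h: 9.90 DD/day.
Duration = 315 / 9.90 = 31.818 ≈ 31.8 days.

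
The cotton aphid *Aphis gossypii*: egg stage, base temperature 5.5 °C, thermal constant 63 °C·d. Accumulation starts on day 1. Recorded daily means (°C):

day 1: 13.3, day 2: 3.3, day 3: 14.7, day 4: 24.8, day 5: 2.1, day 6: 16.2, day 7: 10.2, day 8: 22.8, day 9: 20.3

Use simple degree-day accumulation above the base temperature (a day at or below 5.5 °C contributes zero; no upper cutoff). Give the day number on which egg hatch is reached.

day 8

Daily DD above 5.5 °C: 7.8, 0.0, 9.2, 19.3, 0.0, 10.7, 4.7, 17.3, 14.8.
Cumulative: 7.8, 7.8, 17.0, 36.3, 36.3, 47.0, 51.7, 69.0, 83.8.
The total first reaches 63 DD on day 8.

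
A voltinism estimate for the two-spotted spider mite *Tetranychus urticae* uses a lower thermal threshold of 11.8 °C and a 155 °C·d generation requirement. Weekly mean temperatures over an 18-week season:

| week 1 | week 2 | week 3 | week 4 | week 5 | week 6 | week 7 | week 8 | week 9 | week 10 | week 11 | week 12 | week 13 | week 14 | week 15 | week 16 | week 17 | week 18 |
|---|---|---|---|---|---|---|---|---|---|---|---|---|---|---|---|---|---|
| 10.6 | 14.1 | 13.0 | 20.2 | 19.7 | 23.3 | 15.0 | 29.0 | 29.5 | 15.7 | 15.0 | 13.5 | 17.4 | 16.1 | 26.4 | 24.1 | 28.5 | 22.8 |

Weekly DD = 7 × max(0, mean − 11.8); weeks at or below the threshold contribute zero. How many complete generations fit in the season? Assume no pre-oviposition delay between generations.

6 generations

Weekly DD (7 × max(0, T̄ − 11.8)): 0.0, 16.1, 8.4, 58.8, 55.3, 80.5, 22.4, 120.4, 123.9, 27.3, 22.4, 11.9, 39.2, 30.1, 102.2, 86.1, 116.9, 77.0.
Season total = 998.9 DD.
Complete generations = ⌊998.9 / 155⌋ = 6.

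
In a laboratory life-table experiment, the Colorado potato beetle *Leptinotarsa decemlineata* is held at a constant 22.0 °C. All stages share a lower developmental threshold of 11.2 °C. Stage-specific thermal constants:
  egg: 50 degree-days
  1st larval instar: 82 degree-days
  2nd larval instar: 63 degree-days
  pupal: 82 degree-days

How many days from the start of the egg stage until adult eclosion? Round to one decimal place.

Daily accumulation at 22.0 °C = 22.0 − 11.2 = 10.8 DD/day.
Total K = 50 + 82 + 63 + 82 = 277 DD.
Total duration = 277 / 10.8 = 25.648 ≈ 25.6 days.

25.6 days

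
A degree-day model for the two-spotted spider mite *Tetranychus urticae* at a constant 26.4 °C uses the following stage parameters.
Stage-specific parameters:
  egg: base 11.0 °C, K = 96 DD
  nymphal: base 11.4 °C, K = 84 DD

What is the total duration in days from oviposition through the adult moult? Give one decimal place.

11.8 days

egg: 96 / (26.4 − 11.0) = 96 / 15.4 = 6.234 d.
nymphal: 84 / (26.4 − 11.4) = 84 / 15.0 = 5.600 d.
Sum = 11.834 ≈ 11.8 days.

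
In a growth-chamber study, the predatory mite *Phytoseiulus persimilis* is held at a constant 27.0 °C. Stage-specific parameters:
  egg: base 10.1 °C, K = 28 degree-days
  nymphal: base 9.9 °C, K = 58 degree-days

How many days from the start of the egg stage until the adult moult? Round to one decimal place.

5.0 days

egg: 28 / (27.0 − 10.1) = 28 / 16.9 = 1.657 d.
nymphal: 58 / (27.0 − 9.9) = 58 / 17.1 = 3.392 d.
Sum = 5.049 ≈ 5.0 days.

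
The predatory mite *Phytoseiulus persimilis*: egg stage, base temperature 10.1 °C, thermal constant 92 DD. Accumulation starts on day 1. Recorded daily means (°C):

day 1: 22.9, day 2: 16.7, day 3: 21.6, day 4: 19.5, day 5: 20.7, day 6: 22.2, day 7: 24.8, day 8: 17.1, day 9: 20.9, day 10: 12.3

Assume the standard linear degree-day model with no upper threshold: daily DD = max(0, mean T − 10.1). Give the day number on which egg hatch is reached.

Daily DD above 10.1 °C: 12.8, 6.6, 11.5, 9.4, 10.6, 12.1, 14.7, 7.0, 10.8, 2.2.
Cumulative: 12.8, 19.4, 30.9, 40.3, 50.9, 63.0, 77.7, 84.7, 95.5, 97.7.
The total first reaches 92 DD on day 9.

day 9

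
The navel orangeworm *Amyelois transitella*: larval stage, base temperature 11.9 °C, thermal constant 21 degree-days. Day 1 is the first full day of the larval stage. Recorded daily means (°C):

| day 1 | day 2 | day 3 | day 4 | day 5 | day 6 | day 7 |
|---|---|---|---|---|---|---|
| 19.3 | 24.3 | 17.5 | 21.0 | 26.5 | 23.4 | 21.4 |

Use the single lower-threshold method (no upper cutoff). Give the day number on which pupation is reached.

day 3

Daily DD above 11.9 °C: 7.4, 12.4, 5.6, 9.1, 14.6, 11.5, 9.5.
Cumulative: 7.4, 19.8, 25.4, 34.5, 49.1, 60.6, 70.1.
The total first reaches 21 DD on day 3.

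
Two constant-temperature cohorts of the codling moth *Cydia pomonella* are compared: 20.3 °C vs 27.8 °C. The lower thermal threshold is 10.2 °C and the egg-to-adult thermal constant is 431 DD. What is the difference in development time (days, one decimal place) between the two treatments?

18.2 days

At 20.3 °C: 431 / (20.3 − 10.2) = 431 / 10.1 = 42.673 d.
At 27.8 °C: 431 / (27.8 − 10.2) = 431 / 17.6 = 24.489 d.
Difference = |42.673 − 24.489| = 18.185 ≈ 18.2 days.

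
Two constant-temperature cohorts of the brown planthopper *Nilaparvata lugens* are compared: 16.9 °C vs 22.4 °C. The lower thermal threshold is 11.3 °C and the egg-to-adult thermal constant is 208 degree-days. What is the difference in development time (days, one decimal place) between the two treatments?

At 16.9 °C: 208 / (16.9 − 11.3) = 208 / 5.6 = 37.143 d.
At 22.4 °C: 208 / (22.4 − 11.3) = 208 / 11.1 = 18.739 d.
Difference = |37.143 − 18.739| = 18.404 ≈ 18.4 days.

18.4 days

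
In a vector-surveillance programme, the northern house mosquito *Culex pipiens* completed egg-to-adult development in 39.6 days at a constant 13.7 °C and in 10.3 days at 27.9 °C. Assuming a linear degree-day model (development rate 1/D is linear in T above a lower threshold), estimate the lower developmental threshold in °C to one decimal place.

8.7 °C

Equal thermal constants: D₁(T₁ − T_b) = D₂(T₂ − T_b).
39.6·(13.7 − T_b) = 10.3·(27.9 − T_b)
T_b = (39.6·13.7 − 10.3·27.9) / (39.6 − 10.3) = 255.15 / 29.3 = 8.708 °C ≈ 8.7 °C.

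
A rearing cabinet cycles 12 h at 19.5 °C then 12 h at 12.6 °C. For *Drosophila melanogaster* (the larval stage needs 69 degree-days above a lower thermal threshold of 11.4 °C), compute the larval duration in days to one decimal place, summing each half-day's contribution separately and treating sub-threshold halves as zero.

Day half: max(0, 19.5 − 11.4) × 0.5 = 8.1 × 0.5 = 4.05 DD.
Night half: max(0, 12.6 − 11.4) × 0.5 = 1.2 × 0.5 = 0.60 DD.
Per 24 h: 4.65 DD/day.
Duration = 69 / 4.65 = 14.839 ≈ 14.8 days.

14.8 days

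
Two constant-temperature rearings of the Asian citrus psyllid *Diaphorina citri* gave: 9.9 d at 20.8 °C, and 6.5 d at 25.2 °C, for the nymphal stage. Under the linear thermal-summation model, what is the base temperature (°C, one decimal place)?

12.4 °C

Equal thermal constants: D₁(T₁ − T_b) = D₂(T₂ − T_b).
9.9·(20.8 − T_b) = 6.5·(25.2 − T_b)
T_b = (9.9·20.8 − 6.5·25.2) / (9.9 − 6.5) = 42.12 / 3.4 = 12.388 °C ≈ 12.4 °C.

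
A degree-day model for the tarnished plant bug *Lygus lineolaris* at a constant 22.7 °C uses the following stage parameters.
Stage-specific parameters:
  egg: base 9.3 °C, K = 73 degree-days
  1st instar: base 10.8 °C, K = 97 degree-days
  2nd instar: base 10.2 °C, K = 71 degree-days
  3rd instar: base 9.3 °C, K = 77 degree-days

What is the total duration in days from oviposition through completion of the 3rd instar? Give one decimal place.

25.0 days

egg: 73 / (22.7 − 9.3) = 73 / 13.4 = 5.448 d.
1st instar: 97 / (22.7 − 10.8) = 97 / 11.9 = 8.151 d.
2nd instar: 71 / (22.7 − 10.2) = 71 / 12.5 = 5.680 d.
3rd instar: 77 / (22.7 − 9.3) = 77 / 13.4 = 5.746 d.
Sum = 25.025 ≈ 25.0 days.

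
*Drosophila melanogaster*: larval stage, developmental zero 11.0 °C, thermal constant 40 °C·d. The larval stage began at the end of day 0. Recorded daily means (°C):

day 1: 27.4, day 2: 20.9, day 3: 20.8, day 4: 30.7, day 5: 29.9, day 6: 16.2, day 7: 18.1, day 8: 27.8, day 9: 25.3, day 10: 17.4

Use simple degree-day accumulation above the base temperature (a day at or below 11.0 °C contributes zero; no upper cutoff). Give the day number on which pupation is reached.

day 4

Daily DD above 11.0 °C: 16.4, 9.9, 9.8, 19.7, 18.9, 5.2, 7.1, 16.8, 14.3, 6.4.
Cumulative: 16.4, 26.3, 36.1, 55.8, 74.7, 79.9, 87.0, 103.8, 118.1, 124.5.
The total first reaches 40 DD on day 4.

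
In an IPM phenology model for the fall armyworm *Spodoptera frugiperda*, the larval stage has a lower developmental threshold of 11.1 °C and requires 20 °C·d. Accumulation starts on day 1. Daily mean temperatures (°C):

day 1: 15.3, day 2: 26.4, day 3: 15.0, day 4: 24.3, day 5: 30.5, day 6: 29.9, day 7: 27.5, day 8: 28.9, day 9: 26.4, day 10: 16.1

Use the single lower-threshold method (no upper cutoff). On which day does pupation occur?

day 3

Daily DD above 11.1 °C: 4.2, 15.3, 3.9, 13.2, 19.4, 18.8, 16.4, 17.8, 15.3, 5.0.
Cumulative: 4.2, 19.5, 23.4, 36.6, 56.0, 74.8, 91.2, 109.0, 124.3, 129.3.
The total first reaches 20 DD on day 3.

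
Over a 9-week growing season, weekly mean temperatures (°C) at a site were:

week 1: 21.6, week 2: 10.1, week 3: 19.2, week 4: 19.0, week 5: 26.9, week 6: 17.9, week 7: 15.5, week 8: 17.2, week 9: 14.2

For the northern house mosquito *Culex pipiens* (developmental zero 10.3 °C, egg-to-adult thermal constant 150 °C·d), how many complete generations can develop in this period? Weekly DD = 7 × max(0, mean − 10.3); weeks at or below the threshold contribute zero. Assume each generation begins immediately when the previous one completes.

Weekly DD (7 × max(0, T̄ − 10.3)): 79.1, 0.0, 62.3, 60.9, 116.2, 53.2, 36.4, 48.3, 27.3.
Season total = 483.7 DD.
Complete generations = ⌊483.7 / 150⌋ = 3.

3 generations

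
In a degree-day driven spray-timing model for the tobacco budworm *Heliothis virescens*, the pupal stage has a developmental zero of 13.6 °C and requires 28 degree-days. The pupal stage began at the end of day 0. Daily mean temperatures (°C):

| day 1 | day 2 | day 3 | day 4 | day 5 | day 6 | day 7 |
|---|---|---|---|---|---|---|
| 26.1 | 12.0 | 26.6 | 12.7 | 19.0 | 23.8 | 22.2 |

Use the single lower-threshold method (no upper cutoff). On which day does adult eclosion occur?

Daily DD above 13.6 °C: 12.5, 0.0, 13.0, 0.0, 5.4, 10.2, 8.6.
Cumulative: 12.5, 12.5, 25.5, 25.5, 30.9, 41.1, 49.7.
The total first reaches 28 DD on day 5.

day 5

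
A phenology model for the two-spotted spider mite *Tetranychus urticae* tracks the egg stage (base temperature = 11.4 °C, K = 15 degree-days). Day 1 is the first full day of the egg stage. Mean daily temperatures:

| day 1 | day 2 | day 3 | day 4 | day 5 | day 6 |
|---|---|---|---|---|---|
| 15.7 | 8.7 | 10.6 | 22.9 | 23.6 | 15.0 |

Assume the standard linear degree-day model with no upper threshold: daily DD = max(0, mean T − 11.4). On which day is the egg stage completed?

day 4

Daily DD above 11.4 °C: 4.3, 0.0, 0.0, 11.5, 12.2, 3.6.
Cumulative: 4.3, 4.3, 4.3, 15.8, 28.0, 31.6.
The total first reaches 15 DD on day 4.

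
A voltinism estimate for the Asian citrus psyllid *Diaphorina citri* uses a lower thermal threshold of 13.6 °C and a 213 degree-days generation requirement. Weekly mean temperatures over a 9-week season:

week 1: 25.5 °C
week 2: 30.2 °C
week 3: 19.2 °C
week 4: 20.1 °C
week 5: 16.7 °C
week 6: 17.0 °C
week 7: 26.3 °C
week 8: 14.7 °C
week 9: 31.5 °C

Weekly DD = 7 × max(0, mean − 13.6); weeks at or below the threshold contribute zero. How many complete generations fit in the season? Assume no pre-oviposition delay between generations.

2 generations

Weekly DD (7 × max(0, T̄ − 13.6)): 83.3, 116.2, 39.2, 45.5, 21.7, 23.8, 88.9, 7.7, 125.3.
Season total = 551.6 DD.
Complete generations = ⌊551.6 / 213⌋ = 2.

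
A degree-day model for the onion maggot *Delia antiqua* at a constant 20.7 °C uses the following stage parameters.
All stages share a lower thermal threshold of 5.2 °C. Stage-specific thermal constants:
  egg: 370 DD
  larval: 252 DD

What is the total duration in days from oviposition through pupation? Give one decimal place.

Daily accumulation at 20.7 °C = 20.7 − 5.2 = 15.5 DD/day.
Total K = 370 + 252 = 622 DD.
Total duration = 622 / 15.5 = 40.129 ≈ 40.1 days.

40.1 days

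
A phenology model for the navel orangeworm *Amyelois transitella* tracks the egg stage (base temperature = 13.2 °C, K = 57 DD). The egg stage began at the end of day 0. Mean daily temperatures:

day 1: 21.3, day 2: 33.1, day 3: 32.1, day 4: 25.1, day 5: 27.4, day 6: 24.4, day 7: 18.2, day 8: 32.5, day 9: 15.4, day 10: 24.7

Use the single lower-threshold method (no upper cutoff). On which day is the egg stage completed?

day 4

Daily DD above 13.2 °C: 8.1, 19.9, 18.9, 11.9, 14.2, 11.2, 5.0, 19.3, 2.2, 11.5.
Cumulative: 8.1, 28.0, 46.9, 58.8, 73.0, 84.2, 89.2, 108.5, 110.7, 122.2.
The total first reaches 57 DD on day 4.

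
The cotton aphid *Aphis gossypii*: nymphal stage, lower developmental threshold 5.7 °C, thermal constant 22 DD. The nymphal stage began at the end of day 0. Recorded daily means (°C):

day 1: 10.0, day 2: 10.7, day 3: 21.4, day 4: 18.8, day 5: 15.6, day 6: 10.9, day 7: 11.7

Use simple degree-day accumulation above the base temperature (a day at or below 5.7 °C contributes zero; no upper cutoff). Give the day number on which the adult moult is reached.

Daily DD above 5.7 °C: 4.3, 5.0, 15.7, 13.1, 9.9, 5.2, 6.0.
Cumulative: 4.3, 9.3, 25.0, 38.1, 48.0, 53.2, 59.2.
The total first reaches 22 DD on day 3.

day 3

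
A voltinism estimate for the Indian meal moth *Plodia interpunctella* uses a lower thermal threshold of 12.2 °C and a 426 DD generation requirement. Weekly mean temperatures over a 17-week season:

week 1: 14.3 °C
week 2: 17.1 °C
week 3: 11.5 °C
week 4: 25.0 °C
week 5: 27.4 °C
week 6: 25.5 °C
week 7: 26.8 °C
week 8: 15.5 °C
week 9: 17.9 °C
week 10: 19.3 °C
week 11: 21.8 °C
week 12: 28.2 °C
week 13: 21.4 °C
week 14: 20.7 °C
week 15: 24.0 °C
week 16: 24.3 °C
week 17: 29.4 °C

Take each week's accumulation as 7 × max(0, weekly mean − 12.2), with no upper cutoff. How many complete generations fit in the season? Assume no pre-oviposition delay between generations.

Weekly DD (7 × max(0, T̄ − 12.2)): 14.7, 34.3, 0.0, 89.6, 106.4, 93.1, 102.2, 23.1, 39.9, 49.7, 67.2, 112.0, 64.4, 59.5, 82.6, 84.7, 120.4.
Season total = 1143.8 DD.
Complete generations = ⌊1143.8 / 426⌋ = 2.

2 generations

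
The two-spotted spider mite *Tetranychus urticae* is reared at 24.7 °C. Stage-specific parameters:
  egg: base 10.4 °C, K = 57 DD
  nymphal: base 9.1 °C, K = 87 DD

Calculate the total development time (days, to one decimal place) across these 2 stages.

egg: 57 / (24.7 − 10.4) = 57 / 14.3 = 3.986 d.
nymphal: 87 / (24.7 − 9.1) = 87 / 15.6 = 5.577 d.
Sum = 9.563 ≈ 9.6 days.

9.6 days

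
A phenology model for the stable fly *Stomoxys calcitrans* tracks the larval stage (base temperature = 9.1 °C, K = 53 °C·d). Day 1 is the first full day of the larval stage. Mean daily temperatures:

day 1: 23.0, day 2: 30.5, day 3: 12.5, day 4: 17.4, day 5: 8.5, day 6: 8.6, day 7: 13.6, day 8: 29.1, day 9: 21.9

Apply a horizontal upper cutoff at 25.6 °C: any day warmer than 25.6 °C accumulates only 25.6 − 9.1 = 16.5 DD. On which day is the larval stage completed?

Daily DD above 9.1 °C (capped at 16.5): 13.9, 16.5, 3.4, 8.3, 0.0, 0.0, 4.5, 16.5, 12.8.
Cumulative: 13.9, 30.4, 33.8, 42.1, 42.1, 42.1, 46.6, 63.1, 75.9.
The total first reaches 53 DD on day 8.

day 8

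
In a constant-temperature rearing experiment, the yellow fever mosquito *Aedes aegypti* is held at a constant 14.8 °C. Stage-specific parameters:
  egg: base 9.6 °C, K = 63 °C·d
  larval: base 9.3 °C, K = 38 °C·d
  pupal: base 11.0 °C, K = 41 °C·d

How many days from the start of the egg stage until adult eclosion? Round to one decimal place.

29.8 days

egg: 63 / (14.8 − 9.6) = 63 / 5.2 = 12.115 d.
larval: 38 / (14.8 − 9.3) = 38 / 5.5 = 6.909 d.
pupal: 41 / (14.8 − 11.0) = 41 / 3.8 = 10.789 d.
Sum = 29.814 ≈ 29.8 days.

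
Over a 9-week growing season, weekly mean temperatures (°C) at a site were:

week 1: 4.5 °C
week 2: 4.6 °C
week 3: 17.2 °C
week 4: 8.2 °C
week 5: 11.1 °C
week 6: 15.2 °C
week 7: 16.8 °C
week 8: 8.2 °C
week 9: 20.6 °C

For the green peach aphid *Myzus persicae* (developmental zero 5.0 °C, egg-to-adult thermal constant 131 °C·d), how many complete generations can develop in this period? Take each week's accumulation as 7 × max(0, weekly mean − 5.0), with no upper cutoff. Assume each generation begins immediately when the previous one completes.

3 generations

Weekly DD (7 × max(0, T̄ − 5.0)): 0.0, 0.0, 85.4, 22.4, 42.7, 71.4, 82.6, 22.4, 109.2.
Season total = 436.1 DD.
Complete generations = ⌊436.1 / 131⌋ = 3.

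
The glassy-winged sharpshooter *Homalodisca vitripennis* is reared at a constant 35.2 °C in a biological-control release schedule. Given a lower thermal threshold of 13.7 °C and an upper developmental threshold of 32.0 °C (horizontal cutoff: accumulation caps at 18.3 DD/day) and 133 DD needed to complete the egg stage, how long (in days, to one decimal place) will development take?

Temperature 35.2 °C exceeds the upper threshold, so daily accumulation caps at 32.0 − 13.7 = 18.3 DD/day.
Duration = 133 / 18.3 = 7.268 ≈ 7.3 days.

7.3 days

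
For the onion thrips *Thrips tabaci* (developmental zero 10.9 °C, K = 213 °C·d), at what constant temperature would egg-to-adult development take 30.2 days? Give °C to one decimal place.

18.0 °C

Required daily accumulation = 213 / 30.2 = 7.053 DD/day.
T = T_base + 7.053 = 10.9 + 7.053 = 17.953 ≈ 18.0 °C.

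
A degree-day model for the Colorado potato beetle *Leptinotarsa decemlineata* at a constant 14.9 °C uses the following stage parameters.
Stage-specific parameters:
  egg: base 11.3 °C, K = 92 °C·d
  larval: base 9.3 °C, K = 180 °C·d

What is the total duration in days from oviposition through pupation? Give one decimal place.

egg: 92 / (14.9 − 11.3) = 92 / 3.6 = 25.556 d.
larval: 180 / (14.9 − 9.3) = 180 / 5.6 = 32.143 d.
Sum = 57.698 ≈ 57.7 days.

57.7 days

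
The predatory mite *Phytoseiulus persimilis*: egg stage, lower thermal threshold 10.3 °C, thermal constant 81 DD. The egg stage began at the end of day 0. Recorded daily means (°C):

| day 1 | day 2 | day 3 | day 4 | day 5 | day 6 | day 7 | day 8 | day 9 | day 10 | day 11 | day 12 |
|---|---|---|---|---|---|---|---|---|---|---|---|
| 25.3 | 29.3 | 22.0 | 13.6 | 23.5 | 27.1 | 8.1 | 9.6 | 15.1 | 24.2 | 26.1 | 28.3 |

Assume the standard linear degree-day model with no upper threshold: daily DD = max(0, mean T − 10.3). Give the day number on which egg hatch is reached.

day 9

Daily DD above 10.3 °C: 15.0, 19.0, 11.7, 3.3, 13.2, 16.8, 0.0, 0.0, 4.8, 13.9, 15.8, 18.0.
Cumulative: 15.0, 34.0, 45.7, 49.0, 62.2, 79.0, 79.0, 79.0, 83.8, 97.7, 113.5, 131.5.
The total first reaches 81 DD on day 9.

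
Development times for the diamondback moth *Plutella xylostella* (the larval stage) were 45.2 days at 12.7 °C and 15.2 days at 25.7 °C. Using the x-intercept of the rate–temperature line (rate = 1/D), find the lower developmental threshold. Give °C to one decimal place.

Linear rate model ⇒ the product D·(T − T_b) is constant across temperatures.
45.2·(12.7 − T_b) = 15.2·(25.7 − T_b)
T_b = (45.2·12.7 − 15.2·25.7) / (45.2 − 15.2) = 183.40 / 30.0 = 6.113 °C ≈ 6.1 °C.

6.1 °C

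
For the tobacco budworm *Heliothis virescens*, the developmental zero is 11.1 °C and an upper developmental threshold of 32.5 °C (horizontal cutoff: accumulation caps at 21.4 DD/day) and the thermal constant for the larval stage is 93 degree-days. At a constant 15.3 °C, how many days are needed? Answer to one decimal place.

22.1 days

Daily accumulation = 15.3 − 11.1 = 4.2 DD/day.
Duration = 93 / 4.2 = 22.143 ≈ 22.1 days.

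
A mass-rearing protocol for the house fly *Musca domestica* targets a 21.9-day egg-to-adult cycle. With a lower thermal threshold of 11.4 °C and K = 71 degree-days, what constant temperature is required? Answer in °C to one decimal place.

Required daily accumulation = 71 / 21.9 = 3.242 DD/day.
T = T_base + 3.242 = 11.4 + 3.242 = 14.642 ≈ 14.6 °C.

14.6 °C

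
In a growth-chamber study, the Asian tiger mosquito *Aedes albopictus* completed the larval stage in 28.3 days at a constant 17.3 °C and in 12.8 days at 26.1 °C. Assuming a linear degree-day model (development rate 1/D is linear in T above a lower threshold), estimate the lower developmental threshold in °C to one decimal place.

Linear rate model ⇒ the product D·(T − T_b) is constant across temperatures.
28.3·(17.3 − T_b) = 12.8·(26.1 − T_b)
T_b = (28.3·17.3 − 12.8·26.1) / (28.3 − 12.8) = 155.51 / 15.5 = 10.033 °C ≈ 10.0 °C.

10.0 °C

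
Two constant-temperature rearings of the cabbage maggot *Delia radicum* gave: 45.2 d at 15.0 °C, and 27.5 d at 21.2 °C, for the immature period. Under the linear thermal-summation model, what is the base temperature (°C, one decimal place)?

Linear rate model ⇒ the product D·(T − T_b) is constant across temperatures.
45.2·(15.0 − T_b) = 27.5·(21.2 − T_b)
T_b = (45.2·15.0 − 27.5·21.2) / (45.2 − 27.5) = 95.00 / 17.7 = 5.367 °C ≈ 5.4 °C.

5.4 °C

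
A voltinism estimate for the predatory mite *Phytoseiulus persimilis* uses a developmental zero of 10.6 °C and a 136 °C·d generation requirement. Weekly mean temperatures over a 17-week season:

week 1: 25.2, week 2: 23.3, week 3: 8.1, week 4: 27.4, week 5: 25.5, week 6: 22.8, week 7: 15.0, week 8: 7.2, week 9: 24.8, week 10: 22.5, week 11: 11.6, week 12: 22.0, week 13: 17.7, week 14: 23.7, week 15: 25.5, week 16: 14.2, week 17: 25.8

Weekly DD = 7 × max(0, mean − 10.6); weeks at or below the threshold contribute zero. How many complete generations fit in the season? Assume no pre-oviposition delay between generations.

Weekly DD (7 × max(0, T̄ − 10.6)): 102.2, 88.9, 0.0, 117.6, 104.3, 85.4, 30.8, 0.0, 99.4, 83.3, 7.0, 79.8, 49.7, 91.7, 104.3, 25.2, 106.4.
Season total = 1176.0 DD.
Complete generations = ⌊1176.0 / 136⌋ = 8.

8 generations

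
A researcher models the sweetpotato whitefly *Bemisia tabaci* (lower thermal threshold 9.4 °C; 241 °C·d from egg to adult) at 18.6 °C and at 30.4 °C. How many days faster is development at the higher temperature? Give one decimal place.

At 18.6 °C: 241 / (18.6 − 9.4) = 241 / 9.2 = 26.196 d.
At 30.4 °C: 241 / (30.4 − 9.4) = 241 / 21.0 = 11.476 d.
Difference = |26.196 − 11.476| = 14.719 ≈ 14.7 days.

14.7 days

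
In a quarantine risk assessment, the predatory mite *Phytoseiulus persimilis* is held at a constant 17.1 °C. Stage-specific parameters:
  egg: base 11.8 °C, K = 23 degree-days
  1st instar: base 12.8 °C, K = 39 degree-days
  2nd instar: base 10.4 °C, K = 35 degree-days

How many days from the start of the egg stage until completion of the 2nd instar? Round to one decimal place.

egg: 23 / (17.1 − 11.8) = 23 / 5.3 = 4.340 d.
1st instar: 39 / (17.1 − 12.8) = 39 / 4.3 = 9.070 d.
2nd instar: 35 / (17.1 − 10.4) = 35 / 6.7 = 5.224 d.
Sum = 18.633 ≈ 18.6 days.

18.6 days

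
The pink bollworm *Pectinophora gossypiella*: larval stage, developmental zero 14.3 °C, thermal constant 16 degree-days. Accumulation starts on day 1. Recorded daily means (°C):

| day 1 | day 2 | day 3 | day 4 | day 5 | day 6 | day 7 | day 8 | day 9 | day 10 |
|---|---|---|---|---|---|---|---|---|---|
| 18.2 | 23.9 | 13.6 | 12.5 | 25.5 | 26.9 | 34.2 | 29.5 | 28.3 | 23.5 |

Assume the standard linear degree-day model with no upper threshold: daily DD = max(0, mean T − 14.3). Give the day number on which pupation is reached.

day 5

Daily DD above 14.3 °C: 3.9, 9.6, 0.0, 0.0, 11.2, 12.6, 19.9, 15.2, 14.0, 9.2.
Cumulative: 3.9, 13.5, 13.5, 13.5, 24.7, 37.3, 57.2, 72.4, 86.4, 95.6.
The total first reaches 16 DD on day 5.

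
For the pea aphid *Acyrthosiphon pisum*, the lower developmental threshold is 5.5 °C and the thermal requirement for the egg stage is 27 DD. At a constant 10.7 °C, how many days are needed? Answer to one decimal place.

5.2 days

Daily accumulation = 10.7 − 5.5 = 5.2 DD/day.
Duration = 27 / 5.2 = 5.192 ≈ 5.2 days.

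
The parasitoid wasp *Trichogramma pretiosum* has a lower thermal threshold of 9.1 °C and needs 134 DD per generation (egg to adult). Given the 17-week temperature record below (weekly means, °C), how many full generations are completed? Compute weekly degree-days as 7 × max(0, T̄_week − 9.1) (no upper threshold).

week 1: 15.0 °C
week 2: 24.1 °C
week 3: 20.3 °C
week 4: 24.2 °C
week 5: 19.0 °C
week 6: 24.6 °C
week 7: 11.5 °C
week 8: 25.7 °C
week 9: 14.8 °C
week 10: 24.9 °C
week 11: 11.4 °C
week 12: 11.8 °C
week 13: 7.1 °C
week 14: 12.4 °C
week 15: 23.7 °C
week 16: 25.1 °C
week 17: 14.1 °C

Weekly DD (7 × max(0, T̄ − 9.1)): 41.3, 105.0, 78.4, 105.7, 69.3, 108.5, 16.8, 116.2, 39.9, 110.6, 16.1, 18.9, 0.0, 23.1, 102.2, 112.0, 35.0.
Season total = 1099.0 DD.
Complete generations = ⌊1099.0 / 134⌋ = 8.

8 generations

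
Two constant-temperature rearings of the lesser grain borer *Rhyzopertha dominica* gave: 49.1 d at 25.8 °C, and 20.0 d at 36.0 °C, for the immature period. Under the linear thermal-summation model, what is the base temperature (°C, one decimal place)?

18.8 °C

Linear rate model ⇒ the product D·(T − T_b) is constant across temperatures.
49.1·(25.8 − T_b) = 20.0·(36.0 − T_b)
T_b = (49.1·25.8 − 20.0·36.0) / (49.1 − 20.0) = 546.78 / 29.1 = 18.790 °C ≈ 18.8 °C.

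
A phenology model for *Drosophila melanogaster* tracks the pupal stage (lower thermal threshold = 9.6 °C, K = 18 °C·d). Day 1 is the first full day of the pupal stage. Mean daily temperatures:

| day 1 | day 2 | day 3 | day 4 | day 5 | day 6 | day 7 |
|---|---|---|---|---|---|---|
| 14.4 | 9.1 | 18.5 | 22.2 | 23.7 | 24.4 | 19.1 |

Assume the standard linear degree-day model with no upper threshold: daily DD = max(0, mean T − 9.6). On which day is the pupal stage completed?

Daily DD above 9.6 °C: 4.8, 0.0, 8.9, 12.6, 14.1, 14.8, 9.5.
Cumulative: 4.8, 4.8, 13.7, 26.3, 40.4, 55.2, 64.7.
The total first reaches 18 DD on day 4.

day 4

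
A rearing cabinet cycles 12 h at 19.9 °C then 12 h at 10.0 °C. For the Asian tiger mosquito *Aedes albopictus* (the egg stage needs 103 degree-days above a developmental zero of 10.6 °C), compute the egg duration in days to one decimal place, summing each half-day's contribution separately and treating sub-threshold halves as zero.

Day half: max(0, 19.9 − 10.6) × 0.5 = 9.3 × 0.5 = 4.65 DD.
Night half: max(0, 10.0 − 10.6) × 0.5 = 0.0 × 0.5 = 0.00 DD.
Per 24 h: 4.65 DD/day.
Duration = 103 / 4.65 = 22.151 ≈ 22.2 days.

22.2 days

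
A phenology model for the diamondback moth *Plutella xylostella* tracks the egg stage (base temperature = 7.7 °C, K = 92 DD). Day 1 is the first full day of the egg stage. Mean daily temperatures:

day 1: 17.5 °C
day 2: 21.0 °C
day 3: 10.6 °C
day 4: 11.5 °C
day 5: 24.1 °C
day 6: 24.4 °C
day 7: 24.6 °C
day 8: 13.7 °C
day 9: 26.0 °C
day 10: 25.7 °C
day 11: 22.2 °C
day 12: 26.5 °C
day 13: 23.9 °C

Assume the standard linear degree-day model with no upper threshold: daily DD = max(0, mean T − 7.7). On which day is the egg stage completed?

Daily DD above 7.7 °C: 9.8, 13.3, 2.9, 3.8, 16.4, 16.7, 16.9, 6.0, 18.3, 18.0, 14.5, 18.8, 16.2.
Cumulative: 9.8, 23.1, 26.0, 29.8, 46.2, 62.9, 79.8, 85.8, 104.1, 122.1, 136.6, 155.4, 171.6.
The total first reaches 92 DD on day 9.

day 9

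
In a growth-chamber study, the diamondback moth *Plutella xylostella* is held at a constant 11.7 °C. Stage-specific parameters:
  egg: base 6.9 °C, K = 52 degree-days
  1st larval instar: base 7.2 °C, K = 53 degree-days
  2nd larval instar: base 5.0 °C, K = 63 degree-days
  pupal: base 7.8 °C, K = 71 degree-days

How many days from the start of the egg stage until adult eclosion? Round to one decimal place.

egg: 52 / (11.7 − 6.9) = 52 / 4.8 = 10.833 d.
1st larval instar: 53 / (11.7 − 7.2) = 53 / 4.5 = 11.778 d.
2nd larval instar: 63 / (11.7 − 5.0) = 63 / 6.7 = 9.403 d.
pupal: 71 / (11.7 − 7.8) = 71 / 3.9 = 18.205 d.
Sum = 50.219 ≈ 50.2 days.

50.2 days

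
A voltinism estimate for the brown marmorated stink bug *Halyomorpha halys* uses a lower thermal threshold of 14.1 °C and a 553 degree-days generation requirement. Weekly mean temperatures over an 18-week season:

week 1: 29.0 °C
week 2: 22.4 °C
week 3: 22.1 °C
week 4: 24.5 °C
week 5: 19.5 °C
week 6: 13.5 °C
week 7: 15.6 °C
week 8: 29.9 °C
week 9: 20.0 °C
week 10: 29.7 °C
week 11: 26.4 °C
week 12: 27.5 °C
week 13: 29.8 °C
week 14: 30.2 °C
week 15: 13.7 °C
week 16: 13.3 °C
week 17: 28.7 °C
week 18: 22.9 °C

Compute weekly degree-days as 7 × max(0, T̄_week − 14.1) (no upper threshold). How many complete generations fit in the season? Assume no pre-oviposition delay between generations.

2 generations

Weekly DD (7 × max(0, T̄ − 14.1)): 104.3, 58.1, 56.0, 72.8, 37.8, 0.0, 10.5, 110.6, 41.3, 109.2, 86.1, 93.8, 109.9, 112.7, 0.0, 0.0, 102.2, 61.6.
Season total = 1166.9 DD.
Complete generations = ⌊1166.9 / 553⌋ = 2.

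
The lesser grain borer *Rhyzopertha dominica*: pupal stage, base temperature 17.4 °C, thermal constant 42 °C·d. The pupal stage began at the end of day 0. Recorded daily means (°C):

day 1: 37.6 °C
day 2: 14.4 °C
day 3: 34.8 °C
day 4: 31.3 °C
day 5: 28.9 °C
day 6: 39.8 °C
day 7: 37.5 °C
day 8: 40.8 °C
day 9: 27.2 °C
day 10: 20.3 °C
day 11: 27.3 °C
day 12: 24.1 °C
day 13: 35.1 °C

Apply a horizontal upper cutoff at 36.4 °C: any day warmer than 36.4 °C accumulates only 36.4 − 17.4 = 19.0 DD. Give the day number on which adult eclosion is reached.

day 4

Daily DD above 17.4 °C (capped at 19.0): 19.0, 0.0, 17.4, 13.9, 11.5, 19.0, 19.0, 19.0, 9.8, 2.9, 9.9, 6.7, 17.7.
Cumulative: 19.0, 19.0, 36.4, 50.3, 61.8, 80.8, 99.8, 118.8, 128.6, 131.5, 141.4, 148.1, 165.8.
The total first reaches 42 DD on day 4.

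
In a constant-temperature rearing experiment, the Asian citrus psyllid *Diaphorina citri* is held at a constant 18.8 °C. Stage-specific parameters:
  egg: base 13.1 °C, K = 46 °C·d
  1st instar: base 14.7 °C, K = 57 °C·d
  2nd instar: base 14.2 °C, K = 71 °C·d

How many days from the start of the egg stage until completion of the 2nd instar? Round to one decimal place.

37.4 days

egg: 46 / (18.8 − 13.1) = 46 / 5.7 = 8.070 d.
1st instar: 57 / (18.8 − 14.7) = 57 / 4.1 = 13.902 d.
2nd instar: 71 / (18.8 − 14.2) = 71 / 4.6 = 15.435 d.
Sum = 37.407 ≈ 37.4 days.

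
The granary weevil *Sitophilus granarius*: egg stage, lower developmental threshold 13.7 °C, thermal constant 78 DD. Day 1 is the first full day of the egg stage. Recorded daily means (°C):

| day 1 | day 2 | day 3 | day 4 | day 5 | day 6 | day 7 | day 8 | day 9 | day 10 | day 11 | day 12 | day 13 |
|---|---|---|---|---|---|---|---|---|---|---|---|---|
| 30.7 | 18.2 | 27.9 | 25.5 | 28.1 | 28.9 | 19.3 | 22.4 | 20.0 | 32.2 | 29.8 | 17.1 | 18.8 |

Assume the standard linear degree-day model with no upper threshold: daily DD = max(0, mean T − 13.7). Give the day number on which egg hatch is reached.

Daily DD above 13.7 °C: 17.0, 4.5, 14.2, 11.8, 14.4, 15.2, 5.6, 8.7, 6.3, 18.5, 16.1, 3.4, 5.1.
Cumulative: 17.0, 21.5, 35.7, 47.5, 61.9, 77.1, 82.7, 91.4, 97.7, 116.2, 132.3, 135.7, 140.8.
The total first reaches 78 DD on day 7.

day 7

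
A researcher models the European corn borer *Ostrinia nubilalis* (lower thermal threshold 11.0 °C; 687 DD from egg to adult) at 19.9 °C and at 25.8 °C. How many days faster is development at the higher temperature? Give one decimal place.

30.8 days

At 19.9 °C: 687 / (19.9 − 11.0) = 687 / 8.9 = 77.191 d.
At 25.8 °C: 687 / (25.8 − 11.0) = 687 / 14.8 = 46.419 d.
Difference = |77.191 − 46.419| = 30.772 ≈ 30.8 days.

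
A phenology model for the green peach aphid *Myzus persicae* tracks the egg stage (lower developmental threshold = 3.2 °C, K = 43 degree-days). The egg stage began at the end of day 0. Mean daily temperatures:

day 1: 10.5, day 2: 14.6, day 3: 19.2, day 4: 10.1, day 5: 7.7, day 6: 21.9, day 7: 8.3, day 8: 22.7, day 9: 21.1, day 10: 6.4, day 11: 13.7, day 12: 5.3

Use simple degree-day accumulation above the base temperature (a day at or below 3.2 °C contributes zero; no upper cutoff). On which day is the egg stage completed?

Daily DD above 3.2 °C: 7.3, 11.4, 16.0, 6.9, 4.5, 18.7, 5.1, 19.5, 17.9, 3.2, 10.5, 2.1.
Cumulative: 7.3, 18.7, 34.7, 41.6, 46.1, 64.8, 69.9, 89.4, 107.3, 110.5, 121.0, 123.1.
The total first reaches 43 DD on day 5.

day 5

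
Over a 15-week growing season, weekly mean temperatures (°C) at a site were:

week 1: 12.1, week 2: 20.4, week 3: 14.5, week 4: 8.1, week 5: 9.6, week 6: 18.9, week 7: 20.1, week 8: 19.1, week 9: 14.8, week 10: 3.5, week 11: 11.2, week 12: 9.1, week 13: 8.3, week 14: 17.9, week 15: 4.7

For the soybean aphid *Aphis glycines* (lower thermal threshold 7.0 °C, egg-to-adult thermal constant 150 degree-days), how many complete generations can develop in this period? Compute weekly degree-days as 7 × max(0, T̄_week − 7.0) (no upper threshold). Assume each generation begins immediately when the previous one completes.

4 generations

Weekly DD (7 × max(0, T̄ − 7.0)): 35.7, 93.8, 52.5, 7.7, 18.2, 83.3, 91.7, 84.7, 54.6, 0.0, 29.4, 14.7, 9.1, 76.3, 0.0.
Season total = 651.7 DD.
Complete generations = ⌊651.7 / 150⌋ = 4.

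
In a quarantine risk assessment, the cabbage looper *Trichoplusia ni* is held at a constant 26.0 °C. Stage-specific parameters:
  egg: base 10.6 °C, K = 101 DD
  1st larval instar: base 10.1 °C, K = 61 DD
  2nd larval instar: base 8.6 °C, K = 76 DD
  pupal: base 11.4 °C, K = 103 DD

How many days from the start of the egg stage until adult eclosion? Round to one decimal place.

21.8 days

egg: 101 / (26.0 − 10.6) = 101 / 15.4 = 6.558 d.
1st larval instar: 61 / (26.0 − 10.1) = 61 / 15.9 = 3.836 d.
2nd larval instar: 76 / (26.0 − 8.6) = 76 / 17.4 = 4.368 d.
pupal: 103 / (26.0 − 11.4) = 103 / 14.6 = 7.055 d.
Sum = 21.818 ≈ 21.8 days.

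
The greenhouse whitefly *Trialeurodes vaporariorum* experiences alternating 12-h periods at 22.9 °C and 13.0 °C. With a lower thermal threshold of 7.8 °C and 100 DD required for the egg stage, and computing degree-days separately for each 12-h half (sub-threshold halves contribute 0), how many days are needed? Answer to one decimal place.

Day half: max(0, 22.9 − 7.8) × 0.5 = 15.1 × 0.5 = 7.55 DD.
Night half: max(0, 13.0 − 7.8) × 0.5 = 5.2 × 0.5 = 2.60 DD.
Per 24 h: 10.15 DD/day.
Duration = 100 / 10.15 = 9.852 ≈ 9.9 days.

9.9 days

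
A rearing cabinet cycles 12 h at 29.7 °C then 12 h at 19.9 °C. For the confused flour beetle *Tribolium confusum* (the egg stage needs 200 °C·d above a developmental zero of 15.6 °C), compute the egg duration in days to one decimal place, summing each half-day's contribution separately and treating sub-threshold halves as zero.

Day half: max(0, 29.7 − 15.6) × 0.5 = 14.1 × 0.5 = 7.05 DD.
Night half: max(0, 19.9 − 15.6) × 0.5 = 4.3 × 0.5 = 2.15 DD.
Per 24 h: 9.20 DD/day.
Duration = 200 / 9.20 = 21.739 ≈ 21.7 days.

21.7 days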